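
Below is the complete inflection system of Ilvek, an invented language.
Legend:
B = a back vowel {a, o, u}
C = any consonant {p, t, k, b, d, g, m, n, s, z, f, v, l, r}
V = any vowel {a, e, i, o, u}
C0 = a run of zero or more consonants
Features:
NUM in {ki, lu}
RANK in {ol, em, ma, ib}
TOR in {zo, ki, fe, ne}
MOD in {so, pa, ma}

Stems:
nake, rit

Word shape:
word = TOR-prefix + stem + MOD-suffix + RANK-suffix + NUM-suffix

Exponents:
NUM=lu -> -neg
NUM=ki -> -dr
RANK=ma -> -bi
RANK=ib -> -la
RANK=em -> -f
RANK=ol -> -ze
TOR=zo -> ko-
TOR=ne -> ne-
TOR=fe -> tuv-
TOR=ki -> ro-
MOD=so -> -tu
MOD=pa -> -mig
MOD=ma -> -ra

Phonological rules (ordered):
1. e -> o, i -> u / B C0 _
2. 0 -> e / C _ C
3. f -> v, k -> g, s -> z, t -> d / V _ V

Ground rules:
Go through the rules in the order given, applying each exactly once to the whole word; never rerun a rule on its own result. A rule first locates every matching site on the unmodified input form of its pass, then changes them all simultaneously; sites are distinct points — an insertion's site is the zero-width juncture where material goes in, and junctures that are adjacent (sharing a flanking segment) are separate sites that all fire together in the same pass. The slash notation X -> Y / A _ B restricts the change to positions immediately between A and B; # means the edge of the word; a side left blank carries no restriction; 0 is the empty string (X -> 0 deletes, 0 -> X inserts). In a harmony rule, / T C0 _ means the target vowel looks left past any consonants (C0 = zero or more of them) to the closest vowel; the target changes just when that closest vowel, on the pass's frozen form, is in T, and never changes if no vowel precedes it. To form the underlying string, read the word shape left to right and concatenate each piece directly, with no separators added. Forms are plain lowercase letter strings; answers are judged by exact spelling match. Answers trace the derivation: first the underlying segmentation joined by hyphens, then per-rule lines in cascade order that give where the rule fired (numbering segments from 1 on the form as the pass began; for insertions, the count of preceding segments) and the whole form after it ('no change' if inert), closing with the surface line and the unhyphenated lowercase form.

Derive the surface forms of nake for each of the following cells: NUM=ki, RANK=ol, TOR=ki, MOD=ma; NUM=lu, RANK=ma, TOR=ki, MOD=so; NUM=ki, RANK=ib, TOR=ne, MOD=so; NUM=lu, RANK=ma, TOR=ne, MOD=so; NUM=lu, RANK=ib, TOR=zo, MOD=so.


cell NUM=ki, RANK=ol, TOR=ki, MOD=ma:
underlying: ro-nake-ra-ze-dr
1. e -> o, i -> u / B C0 _: fires at position(s) 6, 10: ronakorazodr
2. 0 -> e / C _ C: inserts after position(s) 11: ronakorazoder
3. f -> v, k -> g, s -> z, t -> d / V _ V: fires at position(s) 5: ronagorazoder
surface: ronagorazoder

cell NUM=lu, RANK=ma, TOR=ki, MOD=so:
underlying: ro-nake-tu-bi-neg
1. e -> o, i -> u / B C0 _: fires at position(s) 6, 10: ronakotubuneg
2. 0 -> e / C _ C: no change
3. f -> v, k -> g, s -> z, t -> d / V _ V: fires at position(s) 5, 7: ronagodubuneg
surface: ronagodubuneg

cell NUM=ki, RANK=ib, TOR=ne, MOD=so:
underlying: ne-nake-tu-la-dr
1. e -> o, i -> u / B C0 _: fires at position(s) 6: nenakotuladr
2. 0 -> e / C _ C: inserts after position(s) 11: nenakotulader
3. f -> v, k -> g, s -> z, t -> d / V _ V: fires at position(s) 5, 7: nenagodulader
surface: nenagodulader

cell NUM=lu, RANK=ma, TOR=ne, MOD=so:
underlying: ne-nake-tu-bi-neg
1. e -> o, i -> u / B C0 _: fires at position(s) 6, 10: nenakotubuneg
2. 0 -> e / C _ C: no change
3. f -> v, k -> g, s -> z, t -> d / V _ V: fires at position(s) 5, 7: nenagodubuneg
surface: nenagodubuneg

cell NUM=lu, RANK=ib, TOR=zo, MOD=so:
underlying: ko-nake-tu-la-neg
1. e -> o, i -> u / B C0 _: fires at position(s) 6, 12: konakotulanog
2. 0 -> e / C _ C: no change
3. f -> v, k -> g, s -> z, t -> d / V _ V: fires at position(s) 5, 7: konagodulanog
surface: konagodulanog


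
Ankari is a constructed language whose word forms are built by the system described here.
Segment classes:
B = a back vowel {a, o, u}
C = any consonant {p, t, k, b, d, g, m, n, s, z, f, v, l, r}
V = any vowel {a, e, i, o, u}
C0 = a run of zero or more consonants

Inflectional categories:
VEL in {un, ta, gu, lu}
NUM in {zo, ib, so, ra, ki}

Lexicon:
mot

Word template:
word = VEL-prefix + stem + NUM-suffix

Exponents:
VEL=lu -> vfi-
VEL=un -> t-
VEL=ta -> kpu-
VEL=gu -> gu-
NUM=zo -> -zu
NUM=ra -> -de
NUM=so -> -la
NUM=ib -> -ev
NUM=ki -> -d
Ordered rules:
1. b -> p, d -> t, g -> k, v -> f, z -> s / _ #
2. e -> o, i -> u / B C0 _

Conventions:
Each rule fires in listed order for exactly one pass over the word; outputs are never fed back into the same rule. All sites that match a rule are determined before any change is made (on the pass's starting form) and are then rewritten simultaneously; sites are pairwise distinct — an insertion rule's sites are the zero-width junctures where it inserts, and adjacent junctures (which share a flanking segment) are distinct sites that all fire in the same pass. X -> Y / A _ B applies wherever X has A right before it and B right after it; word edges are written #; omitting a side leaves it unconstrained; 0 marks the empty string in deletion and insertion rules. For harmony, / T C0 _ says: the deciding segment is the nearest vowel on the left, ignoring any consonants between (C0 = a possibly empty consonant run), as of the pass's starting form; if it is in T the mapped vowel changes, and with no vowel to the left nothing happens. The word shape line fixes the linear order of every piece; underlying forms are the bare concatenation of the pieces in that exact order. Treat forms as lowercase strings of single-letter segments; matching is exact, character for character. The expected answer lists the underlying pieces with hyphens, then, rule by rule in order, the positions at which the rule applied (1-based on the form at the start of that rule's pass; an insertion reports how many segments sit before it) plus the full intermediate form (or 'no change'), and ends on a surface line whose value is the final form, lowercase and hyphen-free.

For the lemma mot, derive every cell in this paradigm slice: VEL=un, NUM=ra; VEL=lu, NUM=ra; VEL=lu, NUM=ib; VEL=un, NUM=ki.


cell VEL=un, NUM=ra:
underlying: t-mot-de
1. b -> p, d -> t, g -> k, v -> f, z -> s / _ #: no change
2. e -> o, i -> u / B C0 _: fires at position(s) 6: tmotdo
surface: tmotdo

cell VEL=lu, NUM=ra:
underlying: vfi-mot-de
1. b -> p, d -> t, g -> k, v -> f, z -> s / _ #: no change
2. e -> o, i -> u / B C0 _: fires at position(s) 8: vfimotdo
surface: vfimotdo

cell VEL=lu, NUM=ib:
underlying: vfi-mot-ev
1. b -> p, d -> t, g -> k, v -> f, z -> s / _ #: fires at position(s) 8: vfimotef
2. e -> o, i -> u / B C0 _: fires at position(s) 7: vfimotof
surface: vfimotof

cell VEL=un, NUM=ki:
underlying: t-mot-d
1. b -> p, d -> t, g -> k, v -> f, z -> s / _ #: fires at position(s) 5: tmott
2. e -> o, i -> u / B C0 _: no change
surface: tmott


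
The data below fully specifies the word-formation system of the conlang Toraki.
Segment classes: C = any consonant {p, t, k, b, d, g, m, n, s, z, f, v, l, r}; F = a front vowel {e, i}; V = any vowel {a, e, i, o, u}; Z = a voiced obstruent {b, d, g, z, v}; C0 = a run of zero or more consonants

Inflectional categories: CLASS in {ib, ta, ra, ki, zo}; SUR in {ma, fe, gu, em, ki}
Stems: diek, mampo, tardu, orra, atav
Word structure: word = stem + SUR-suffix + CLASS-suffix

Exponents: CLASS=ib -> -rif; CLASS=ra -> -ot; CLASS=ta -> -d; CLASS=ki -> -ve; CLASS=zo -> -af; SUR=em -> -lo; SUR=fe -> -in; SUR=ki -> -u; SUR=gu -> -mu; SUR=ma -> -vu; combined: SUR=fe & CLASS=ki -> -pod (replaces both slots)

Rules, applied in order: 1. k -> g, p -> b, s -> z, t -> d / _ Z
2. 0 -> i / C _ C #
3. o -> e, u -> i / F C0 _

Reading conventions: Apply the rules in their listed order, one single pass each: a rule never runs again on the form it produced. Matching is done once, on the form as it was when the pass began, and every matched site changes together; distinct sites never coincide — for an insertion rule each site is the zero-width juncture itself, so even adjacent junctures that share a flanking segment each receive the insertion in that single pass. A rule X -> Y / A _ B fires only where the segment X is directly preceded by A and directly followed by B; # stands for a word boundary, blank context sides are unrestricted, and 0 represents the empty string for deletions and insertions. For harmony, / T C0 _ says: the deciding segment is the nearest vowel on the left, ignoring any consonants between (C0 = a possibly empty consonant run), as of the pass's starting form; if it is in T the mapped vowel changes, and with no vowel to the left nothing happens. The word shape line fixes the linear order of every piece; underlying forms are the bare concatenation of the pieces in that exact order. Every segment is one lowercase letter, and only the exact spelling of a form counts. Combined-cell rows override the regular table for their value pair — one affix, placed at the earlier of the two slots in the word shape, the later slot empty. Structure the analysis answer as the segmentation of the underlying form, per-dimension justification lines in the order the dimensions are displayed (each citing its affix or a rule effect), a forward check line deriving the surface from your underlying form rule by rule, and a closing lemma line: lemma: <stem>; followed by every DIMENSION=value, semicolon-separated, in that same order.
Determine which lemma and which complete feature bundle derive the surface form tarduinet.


underlying: tardu-in-ot
CLASS=ra - signalled by the affix -ot
SUR=fe - signalled by the affix -in
check: tarduinot -> tarduinot -> tarduinot -> tarduinet
lemma: tardu; CLASS=ra; SUR=fe


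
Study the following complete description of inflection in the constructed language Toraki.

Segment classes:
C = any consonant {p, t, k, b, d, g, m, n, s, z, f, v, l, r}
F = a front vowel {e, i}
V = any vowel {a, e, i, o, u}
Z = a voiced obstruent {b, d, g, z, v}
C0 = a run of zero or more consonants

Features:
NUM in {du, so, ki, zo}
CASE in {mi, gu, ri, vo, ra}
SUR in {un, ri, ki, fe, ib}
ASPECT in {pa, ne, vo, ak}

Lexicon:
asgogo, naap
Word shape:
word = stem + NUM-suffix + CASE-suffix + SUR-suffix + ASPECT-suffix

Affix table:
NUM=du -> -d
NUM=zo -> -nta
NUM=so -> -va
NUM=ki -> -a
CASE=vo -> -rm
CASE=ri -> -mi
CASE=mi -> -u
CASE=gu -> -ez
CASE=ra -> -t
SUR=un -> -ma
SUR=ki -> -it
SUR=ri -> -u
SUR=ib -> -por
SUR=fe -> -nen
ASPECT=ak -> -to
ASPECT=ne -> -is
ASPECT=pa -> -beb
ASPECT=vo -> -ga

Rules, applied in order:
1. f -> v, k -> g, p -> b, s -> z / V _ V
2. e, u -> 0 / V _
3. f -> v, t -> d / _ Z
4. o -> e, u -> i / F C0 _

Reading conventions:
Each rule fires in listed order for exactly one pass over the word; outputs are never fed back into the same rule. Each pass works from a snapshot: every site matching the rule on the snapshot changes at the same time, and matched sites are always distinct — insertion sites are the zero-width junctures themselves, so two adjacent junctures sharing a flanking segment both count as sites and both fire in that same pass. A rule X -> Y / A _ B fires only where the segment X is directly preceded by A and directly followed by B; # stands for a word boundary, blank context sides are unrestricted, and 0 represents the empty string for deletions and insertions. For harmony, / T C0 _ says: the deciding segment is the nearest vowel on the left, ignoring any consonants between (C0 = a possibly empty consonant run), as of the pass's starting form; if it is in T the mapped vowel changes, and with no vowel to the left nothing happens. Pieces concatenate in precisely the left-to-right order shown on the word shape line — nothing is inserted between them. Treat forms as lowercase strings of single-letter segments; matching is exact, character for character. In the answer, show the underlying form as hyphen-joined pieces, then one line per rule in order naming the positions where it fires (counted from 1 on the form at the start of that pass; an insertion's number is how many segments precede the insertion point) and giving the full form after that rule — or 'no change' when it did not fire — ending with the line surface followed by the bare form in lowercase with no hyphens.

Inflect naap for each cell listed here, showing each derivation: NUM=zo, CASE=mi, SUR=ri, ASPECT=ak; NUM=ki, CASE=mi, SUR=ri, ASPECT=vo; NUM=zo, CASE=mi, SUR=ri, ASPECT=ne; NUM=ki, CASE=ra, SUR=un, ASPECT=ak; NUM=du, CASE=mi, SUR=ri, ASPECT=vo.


cell NUM=zo, CASE=mi, SUR=ri, ASPECT=ak:
underlying: naap-nta-u-u-to
1. f -> v, k -> g, p -> b, s -> z / V _ V: no change
2. e, u -> 0 / V _: fires at position(s) 8, 9: naapntato
3. f -> v, t -> d / _ Z: no change
4. o -> e, u -> i / F C0 _: no change
surface: naapntato

cell NUM=ki, CASE=mi, SUR=ri, ASPECT=vo:
underlying: naap-a-u-u-ga
1. f -> v, k -> g, p -> b, s -> z / V _ V: fires at position(s) 4: naabauuga
2. e, u -> 0 / V _: fires at position(s) 6, 7: naabaga
3. f -> v, t -> d / _ Z: no change
4. o -> e, u -> i / F C0 _: no change
surface: naabaga

cell NUM=zo, CASE=mi, SUR=ri, ASPECT=ne:
underlying: naap-nta-u-u-is
1. f -> v, k -> g, p -> b, s -> z / V _ V: no change
2. e, u -> 0 / V _: fires at position(s) 8, 9: naapntais
3. f -> v, t -> d / _ Z: no change
4. o -> e, u -> i / F C0 _: no change
surface: naapntais

cell NUM=ki, CASE=ra, SUR=un, ASPECT=ak:
underlying: naap-a-t-ma-to
1. f -> v, k -> g, p -> b, s -> z / V _ V: fires at position(s) 4: naabatmato
2. e, u -> 0 / V _: no change
3. f -> v, t -> d / _ Z: no change
4. o -> e, u -> i / F C0 _: no change
surface: naabatmato

cell NUM=du, CASE=mi, SUR=ri, ASPECT=vo:
underlying: naap-d-u-u-ga
1. f -> v, k -> g, p -> b, s -> z / V _ V: no change
2. e, u -> 0 / V _: fires at position(s) 7: naapduga
3. f -> v, t -> d / _ Z: no change
4. o -> e, u -> i / F C0 _: no change
surface: naapduga


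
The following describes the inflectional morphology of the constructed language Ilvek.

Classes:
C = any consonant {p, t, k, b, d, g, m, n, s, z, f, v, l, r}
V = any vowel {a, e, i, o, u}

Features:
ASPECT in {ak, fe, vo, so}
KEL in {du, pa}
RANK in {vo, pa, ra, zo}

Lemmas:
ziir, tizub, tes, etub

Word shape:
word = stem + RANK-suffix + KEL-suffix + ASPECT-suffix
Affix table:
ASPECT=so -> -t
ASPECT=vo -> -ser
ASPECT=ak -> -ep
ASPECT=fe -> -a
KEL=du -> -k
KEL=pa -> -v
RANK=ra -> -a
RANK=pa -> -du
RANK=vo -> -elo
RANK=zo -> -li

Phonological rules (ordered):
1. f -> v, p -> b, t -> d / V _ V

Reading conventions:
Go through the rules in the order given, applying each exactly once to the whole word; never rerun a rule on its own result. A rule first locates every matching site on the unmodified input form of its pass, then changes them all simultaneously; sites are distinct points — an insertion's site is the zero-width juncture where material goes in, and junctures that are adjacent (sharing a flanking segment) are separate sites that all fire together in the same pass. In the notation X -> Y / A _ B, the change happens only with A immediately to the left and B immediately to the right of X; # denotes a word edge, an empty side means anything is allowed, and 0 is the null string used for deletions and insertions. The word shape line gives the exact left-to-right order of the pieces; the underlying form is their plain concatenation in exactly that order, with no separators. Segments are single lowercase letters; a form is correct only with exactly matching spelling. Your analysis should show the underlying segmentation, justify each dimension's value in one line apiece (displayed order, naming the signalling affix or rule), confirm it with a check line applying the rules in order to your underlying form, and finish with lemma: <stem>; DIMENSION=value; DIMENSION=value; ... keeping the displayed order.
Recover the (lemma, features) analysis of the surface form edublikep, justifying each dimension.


underlying: etub-li-k-ep
ASPECT=ak - signalled by the affix -ep
KEL=du - signalled by the affix -k
RANK=zo - signalled by the affix -li
check: etublikep -> edublikep
lemma: etub; ASPECT=ak; KEL=du; RANK=zo


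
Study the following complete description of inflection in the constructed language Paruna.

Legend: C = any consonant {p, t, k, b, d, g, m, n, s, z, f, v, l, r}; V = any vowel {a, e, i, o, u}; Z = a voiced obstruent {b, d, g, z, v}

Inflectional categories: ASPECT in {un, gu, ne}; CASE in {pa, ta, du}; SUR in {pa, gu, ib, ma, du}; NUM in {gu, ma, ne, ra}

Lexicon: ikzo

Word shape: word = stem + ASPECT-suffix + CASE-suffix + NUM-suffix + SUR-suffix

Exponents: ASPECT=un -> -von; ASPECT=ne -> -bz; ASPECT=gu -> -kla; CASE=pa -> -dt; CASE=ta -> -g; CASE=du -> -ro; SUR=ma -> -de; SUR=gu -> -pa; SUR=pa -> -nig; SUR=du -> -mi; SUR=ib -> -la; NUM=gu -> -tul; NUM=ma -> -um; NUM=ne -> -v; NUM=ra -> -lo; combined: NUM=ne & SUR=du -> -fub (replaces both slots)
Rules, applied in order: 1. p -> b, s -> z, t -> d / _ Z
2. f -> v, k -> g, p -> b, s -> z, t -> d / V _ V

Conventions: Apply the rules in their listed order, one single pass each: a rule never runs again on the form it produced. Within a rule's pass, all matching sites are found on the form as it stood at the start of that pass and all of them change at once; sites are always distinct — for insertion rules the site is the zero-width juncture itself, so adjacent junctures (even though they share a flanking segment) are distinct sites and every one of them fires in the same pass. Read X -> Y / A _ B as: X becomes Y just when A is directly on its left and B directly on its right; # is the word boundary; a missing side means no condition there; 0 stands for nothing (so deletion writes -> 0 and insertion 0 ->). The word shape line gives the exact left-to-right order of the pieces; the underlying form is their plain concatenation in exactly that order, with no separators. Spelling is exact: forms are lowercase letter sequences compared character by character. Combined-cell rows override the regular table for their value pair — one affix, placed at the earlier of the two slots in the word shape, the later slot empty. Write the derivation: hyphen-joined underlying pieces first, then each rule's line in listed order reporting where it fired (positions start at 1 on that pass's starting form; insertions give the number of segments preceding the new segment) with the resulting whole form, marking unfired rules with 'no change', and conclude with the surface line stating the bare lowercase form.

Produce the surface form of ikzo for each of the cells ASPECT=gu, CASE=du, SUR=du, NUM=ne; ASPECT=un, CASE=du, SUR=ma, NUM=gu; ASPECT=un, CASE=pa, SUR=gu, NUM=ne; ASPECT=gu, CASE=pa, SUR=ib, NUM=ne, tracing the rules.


cell ASPECT=gu, CASE=du, SUR=du, NUM=ne:
underlying: ikzo-kla-ro-fub
1. p -> b, s -> z, t -> d / _ Z: no change
2. f -> v, k -> g, p -> b, s -> z, t -> d / V _ V: fires at position(s) 10: ikzoklarovub
surface: ikzoklarovub

cell ASPECT=un, CASE=du, SUR=ma, NUM=gu:
underlying: ikzo-von-ro-tul-de
1. p -> b, s -> z, t -> d / _ Z: no change
2. f -> v, k -> g, p -> b, s -> z, t -> d / V _ V: fires at position(s) 10: ikzovonrodulde
surface: ikzovonrodulde

cell ASPECT=un, CASE=pa, SUR=gu, NUM=ne:
underlying: ikzo-von-dt-v-pa
1. p -> b, s -> z, t -> d / _ Z: fires at position(s) 9: ikzovonddvpa
2. f -> v, k -> g, p -> b, s -> z, t -> d / V _ V: no change
surface: ikzovonddvpa

cell ASPECT=gu, CASE=pa, SUR=ib, NUM=ne:
underlying: ikzo-kla-dt-v-la
1. p -> b, s -> z, t -> d / _ Z: fires at position(s) 9: ikzokladdvla
2. f -> v, k -> g, p -> b, s -> z, t -> d / V _ V: no change
surface: ikzokladdvla


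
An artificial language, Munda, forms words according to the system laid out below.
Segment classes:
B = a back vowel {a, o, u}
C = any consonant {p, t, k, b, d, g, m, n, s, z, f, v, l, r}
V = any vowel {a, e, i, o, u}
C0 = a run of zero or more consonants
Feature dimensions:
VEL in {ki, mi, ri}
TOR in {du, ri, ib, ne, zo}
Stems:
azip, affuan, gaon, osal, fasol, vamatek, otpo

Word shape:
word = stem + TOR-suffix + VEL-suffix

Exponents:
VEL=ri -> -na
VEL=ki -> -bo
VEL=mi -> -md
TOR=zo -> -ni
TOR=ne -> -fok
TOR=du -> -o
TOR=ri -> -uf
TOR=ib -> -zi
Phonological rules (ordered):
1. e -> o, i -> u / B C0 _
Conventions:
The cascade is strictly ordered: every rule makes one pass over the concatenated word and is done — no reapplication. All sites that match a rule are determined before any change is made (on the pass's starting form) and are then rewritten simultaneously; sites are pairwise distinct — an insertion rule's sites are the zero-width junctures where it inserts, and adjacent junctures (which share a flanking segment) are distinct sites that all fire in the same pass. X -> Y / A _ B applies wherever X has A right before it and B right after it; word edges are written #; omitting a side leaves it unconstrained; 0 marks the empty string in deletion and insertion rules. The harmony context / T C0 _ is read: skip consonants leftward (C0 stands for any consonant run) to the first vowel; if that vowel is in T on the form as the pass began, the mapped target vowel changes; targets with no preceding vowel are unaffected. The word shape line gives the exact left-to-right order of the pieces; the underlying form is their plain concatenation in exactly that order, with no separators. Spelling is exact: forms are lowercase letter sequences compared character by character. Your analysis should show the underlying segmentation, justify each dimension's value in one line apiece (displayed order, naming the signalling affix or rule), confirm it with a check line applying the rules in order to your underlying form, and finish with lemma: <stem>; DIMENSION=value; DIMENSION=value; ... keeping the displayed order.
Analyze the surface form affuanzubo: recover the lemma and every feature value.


underlying: affuan-zi-bo
VEL=ki - signalled by the affix -bo
TOR=ib - signalled by the affix -zi
check: affuanzibo -> affuanzubo
lemma: affuan; VEL=ki; TOR=ib


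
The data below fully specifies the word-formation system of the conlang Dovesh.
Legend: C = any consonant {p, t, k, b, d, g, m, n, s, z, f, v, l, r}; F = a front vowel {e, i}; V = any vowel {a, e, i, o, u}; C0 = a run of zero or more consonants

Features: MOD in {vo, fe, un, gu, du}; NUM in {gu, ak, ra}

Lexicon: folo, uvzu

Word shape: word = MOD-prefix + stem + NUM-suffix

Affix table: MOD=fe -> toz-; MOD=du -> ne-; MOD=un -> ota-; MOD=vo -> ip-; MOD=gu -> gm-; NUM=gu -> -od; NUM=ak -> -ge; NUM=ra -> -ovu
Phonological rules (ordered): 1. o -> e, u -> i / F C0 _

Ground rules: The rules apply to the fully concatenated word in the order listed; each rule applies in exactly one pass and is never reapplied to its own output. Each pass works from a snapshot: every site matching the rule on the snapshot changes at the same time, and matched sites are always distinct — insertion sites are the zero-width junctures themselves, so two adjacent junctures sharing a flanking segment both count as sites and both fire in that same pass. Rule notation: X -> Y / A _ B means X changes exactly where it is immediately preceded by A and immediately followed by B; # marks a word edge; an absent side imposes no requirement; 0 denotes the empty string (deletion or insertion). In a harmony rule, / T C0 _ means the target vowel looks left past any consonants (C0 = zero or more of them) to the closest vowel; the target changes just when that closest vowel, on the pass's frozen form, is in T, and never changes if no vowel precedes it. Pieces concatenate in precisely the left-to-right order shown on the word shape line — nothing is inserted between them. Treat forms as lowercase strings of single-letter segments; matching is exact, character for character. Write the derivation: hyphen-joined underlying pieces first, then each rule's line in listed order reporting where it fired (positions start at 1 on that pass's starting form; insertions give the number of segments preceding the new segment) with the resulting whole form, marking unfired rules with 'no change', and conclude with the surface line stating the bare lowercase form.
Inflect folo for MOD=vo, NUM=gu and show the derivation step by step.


underlying: ip-folo-od
1. o -> e, u -> i / F C0 _: fires at position(s) 4: ipfelood
surface: ipfelood


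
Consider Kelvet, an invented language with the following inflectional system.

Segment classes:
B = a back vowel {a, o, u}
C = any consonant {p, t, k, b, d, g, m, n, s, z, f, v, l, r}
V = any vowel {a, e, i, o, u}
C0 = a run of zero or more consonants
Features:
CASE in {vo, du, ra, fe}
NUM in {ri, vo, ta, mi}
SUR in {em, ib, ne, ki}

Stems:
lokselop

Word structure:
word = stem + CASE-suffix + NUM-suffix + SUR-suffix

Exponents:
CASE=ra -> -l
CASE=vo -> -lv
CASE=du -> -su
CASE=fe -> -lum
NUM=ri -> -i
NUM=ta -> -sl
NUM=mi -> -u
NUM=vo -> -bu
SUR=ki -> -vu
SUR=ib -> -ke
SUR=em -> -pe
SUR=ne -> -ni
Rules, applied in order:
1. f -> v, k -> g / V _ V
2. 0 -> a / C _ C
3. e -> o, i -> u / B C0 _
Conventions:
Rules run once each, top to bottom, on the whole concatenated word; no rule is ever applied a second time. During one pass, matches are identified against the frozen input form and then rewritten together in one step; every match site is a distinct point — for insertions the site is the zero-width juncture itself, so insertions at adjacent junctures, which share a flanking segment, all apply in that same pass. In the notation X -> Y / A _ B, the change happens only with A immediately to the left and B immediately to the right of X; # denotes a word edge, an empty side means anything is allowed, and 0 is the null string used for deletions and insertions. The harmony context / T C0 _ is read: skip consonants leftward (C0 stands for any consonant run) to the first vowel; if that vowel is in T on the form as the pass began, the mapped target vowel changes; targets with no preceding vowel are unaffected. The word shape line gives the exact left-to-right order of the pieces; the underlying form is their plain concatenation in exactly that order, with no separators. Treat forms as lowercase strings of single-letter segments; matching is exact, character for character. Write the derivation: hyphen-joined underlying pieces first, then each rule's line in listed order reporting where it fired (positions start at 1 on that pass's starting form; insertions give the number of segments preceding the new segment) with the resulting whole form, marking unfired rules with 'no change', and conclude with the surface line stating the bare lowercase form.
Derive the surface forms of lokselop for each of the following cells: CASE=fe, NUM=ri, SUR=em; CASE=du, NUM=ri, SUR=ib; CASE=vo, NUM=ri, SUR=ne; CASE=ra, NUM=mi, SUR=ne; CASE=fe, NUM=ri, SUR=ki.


cell CASE=fe, NUM=ri, SUR=em:
underlying: lokselop-lum-i-pe
1. f -> v, k -> g / V _ V: no change
2. 0 -> a / C _ C: inserts after position(s) 3, 8: lokaselopalumipe
3. e -> o, i -> u / B C0 _: fires at position(s) 6, 14: lokasolopalumupe
surface: lokasolopalumupe

cell CASE=du, NUM=ri, SUR=ib:
underlying: lokselop-su-i-ke
1. f -> v, k -> g / V _ V: fires at position(s) 12: lokselopsuige
2. 0 -> a / C _ C: inserts after position(s) 3, 8: lokaselopasuige
3. e -> o, i -> u / B C0 _: fires at position(s) 6, 13: lokasolopasuuge
surface: lokasolopasuuge

cell CASE=vo, NUM=ri, SUR=ne:
underlying: lokselop-lv-i-ni
1. f -> v, k -> g / V _ V: no change
2. 0 -> a / C _ C: inserts after position(s) 3, 8, 9: lokaselopalavini
3. e -> o, i -> u / B C0 _: fires at position(s) 6, 14: lokasolopalavuni
surface: lokasolopalavuni

cell CASE=ra, NUM=mi, SUR=ne:
underlying: lokselop-l-u-ni
1. f -> v, k -> g / V _ V: no change
2. 0 -> a / C _ C: inserts after position(s) 3, 8: lokaselopaluni
3. e -> o, i -> u / B C0 _: fires at position(s) 6, 14: lokasolopalunu
surface: lokasolopalunu

cell CASE=fe, NUM=ri, SUR=ki:
underlying: lokselop-lum-i-vu
1. f -> v, k -> g / V _ V: no change
2. 0 -> a / C _ C: inserts after position(s) 3, 8: lokaselopalumivu
3. e -> o, i -> u / B C0 _: fires at position(s) 6, 14: lokasolopalumuvu
surface: lokasolopalumuvu


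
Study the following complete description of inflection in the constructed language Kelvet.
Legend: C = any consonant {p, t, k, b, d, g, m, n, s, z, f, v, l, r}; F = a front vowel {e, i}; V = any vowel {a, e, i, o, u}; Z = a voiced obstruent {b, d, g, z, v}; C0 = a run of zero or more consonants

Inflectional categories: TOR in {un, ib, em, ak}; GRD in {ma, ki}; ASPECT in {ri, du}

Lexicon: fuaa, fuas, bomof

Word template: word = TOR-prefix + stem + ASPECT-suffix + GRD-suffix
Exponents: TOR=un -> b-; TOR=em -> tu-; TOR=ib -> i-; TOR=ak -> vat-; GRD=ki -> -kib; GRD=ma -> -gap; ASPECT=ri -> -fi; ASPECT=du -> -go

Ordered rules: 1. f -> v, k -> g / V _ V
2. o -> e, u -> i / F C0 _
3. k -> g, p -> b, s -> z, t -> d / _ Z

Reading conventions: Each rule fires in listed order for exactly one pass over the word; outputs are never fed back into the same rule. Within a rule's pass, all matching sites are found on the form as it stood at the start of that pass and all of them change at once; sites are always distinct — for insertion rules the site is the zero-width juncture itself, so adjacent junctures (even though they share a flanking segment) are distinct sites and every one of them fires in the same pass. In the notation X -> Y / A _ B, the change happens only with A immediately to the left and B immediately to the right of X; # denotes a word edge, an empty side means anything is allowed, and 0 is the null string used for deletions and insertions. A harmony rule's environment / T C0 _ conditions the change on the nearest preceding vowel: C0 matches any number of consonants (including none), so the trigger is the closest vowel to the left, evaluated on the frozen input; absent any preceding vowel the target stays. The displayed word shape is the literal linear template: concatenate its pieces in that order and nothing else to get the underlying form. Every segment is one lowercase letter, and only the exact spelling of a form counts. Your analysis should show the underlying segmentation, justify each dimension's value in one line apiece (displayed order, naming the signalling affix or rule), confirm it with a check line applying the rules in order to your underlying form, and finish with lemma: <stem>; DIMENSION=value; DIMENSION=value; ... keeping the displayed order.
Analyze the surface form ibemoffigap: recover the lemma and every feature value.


underlying: i-bomof-fi-gap
TOR=ib - signalled by the affix i-
GRD=ma - signalled by the affix -gap
ASPECT=ri - signalled by the affix -fi
check: ibomoffigap -> ibomoffigap -> ibemoffigap -> ibemoffigap
lemma: bomof; TOR=ib; GRD=ma; ASPECT=ri


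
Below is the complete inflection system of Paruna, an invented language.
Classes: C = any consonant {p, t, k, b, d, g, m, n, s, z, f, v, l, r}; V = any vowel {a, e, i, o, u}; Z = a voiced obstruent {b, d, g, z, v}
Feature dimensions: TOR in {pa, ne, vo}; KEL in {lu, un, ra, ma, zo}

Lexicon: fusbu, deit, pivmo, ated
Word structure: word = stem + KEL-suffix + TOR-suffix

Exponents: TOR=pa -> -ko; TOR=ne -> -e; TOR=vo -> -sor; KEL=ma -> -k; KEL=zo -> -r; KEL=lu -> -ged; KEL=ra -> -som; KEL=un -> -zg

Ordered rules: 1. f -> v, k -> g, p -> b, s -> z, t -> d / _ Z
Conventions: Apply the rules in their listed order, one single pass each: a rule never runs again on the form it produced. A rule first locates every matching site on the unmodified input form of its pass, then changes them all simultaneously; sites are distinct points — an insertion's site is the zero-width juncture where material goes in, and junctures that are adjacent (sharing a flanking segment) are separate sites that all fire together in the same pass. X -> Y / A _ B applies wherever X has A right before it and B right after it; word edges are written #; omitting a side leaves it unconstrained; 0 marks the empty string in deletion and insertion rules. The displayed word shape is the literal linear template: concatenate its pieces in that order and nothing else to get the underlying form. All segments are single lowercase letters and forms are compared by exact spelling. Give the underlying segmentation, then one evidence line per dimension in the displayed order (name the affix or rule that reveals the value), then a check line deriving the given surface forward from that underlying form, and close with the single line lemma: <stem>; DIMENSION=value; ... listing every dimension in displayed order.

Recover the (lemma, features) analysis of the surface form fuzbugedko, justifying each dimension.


underlying: fusbu-ged-ko
TOR=pa - signalled by the affix -ko
KEL=lu - signalled by the affix -ged
check: fusbugedko -> fuzbugedko
lemma: fusbu; TOR=pa; KEL=lu


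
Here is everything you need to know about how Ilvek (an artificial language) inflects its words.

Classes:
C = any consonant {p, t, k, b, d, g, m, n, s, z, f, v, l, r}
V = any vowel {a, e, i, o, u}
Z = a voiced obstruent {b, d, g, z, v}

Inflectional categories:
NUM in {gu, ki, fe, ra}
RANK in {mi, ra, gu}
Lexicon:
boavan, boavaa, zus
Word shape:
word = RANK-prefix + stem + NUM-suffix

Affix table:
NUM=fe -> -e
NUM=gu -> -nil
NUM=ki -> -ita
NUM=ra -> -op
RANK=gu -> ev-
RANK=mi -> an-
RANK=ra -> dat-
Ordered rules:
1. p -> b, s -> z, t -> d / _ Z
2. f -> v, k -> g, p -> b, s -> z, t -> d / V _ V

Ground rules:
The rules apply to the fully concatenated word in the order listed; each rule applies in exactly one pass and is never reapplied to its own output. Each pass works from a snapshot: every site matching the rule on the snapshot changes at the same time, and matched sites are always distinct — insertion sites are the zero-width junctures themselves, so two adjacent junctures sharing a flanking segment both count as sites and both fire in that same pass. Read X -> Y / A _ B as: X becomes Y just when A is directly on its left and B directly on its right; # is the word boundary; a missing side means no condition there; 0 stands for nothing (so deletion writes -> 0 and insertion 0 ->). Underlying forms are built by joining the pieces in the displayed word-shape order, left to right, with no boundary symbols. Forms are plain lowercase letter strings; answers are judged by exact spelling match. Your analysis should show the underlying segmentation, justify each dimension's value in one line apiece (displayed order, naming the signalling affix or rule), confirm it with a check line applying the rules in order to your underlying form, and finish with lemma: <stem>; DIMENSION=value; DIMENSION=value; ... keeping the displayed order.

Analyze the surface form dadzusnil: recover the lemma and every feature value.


underlying: dat-zus-nil
NUM=gu - signalled by the affix -nil
RANK=ra - signalled by the affix dat-
check: datzusnil -> dadzusnil -> dadzusnil
lemma: zus; NUM=gu; RANK=ra


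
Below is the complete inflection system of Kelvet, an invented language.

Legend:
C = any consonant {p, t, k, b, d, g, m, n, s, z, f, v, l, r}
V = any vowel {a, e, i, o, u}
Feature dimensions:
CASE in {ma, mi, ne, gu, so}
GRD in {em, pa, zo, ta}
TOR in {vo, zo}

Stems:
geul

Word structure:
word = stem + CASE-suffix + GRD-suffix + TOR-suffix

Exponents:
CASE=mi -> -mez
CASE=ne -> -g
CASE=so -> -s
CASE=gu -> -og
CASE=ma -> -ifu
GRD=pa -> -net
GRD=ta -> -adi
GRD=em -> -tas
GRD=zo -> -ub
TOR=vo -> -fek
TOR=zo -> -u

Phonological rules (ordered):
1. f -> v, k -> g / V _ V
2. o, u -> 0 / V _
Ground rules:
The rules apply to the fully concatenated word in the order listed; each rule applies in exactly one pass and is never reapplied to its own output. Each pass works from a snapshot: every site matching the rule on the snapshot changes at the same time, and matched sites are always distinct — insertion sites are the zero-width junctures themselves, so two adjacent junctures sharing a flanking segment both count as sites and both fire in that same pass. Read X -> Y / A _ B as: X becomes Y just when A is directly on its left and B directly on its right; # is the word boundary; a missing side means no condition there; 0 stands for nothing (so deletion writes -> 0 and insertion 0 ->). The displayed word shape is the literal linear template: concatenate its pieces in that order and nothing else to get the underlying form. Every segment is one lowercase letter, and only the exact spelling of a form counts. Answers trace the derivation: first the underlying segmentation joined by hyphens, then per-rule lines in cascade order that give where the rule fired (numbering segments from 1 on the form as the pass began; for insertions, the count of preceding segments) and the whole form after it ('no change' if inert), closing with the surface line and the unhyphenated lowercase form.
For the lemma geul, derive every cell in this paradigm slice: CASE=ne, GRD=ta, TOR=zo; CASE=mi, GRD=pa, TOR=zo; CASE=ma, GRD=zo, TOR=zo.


cell CASE=ne, GRD=ta, TOR=zo:
underlying: geul-g-adi-u
1. f -> v, k -> g / V _ V: no change
2. o, u -> 0 / V _: fires at position(s) 3, 9: gelgadi
surface: gelgadi

cell CASE=mi, GRD=pa, TOR=zo:
underlying: geul-mez-net-u
1. f -> v, k -> g / V _ V: no change
2. o, u -> 0 / V _: fires at position(s) 3: gelmeznetu
surface: gelmeznetu

cell CASE=ma, GRD=zo, TOR=zo:
underlying: geul-ifu-ub-u
1. f -> v, k -> g / V _ V: fires at position(s) 6: geulivuubu
2. o, u -> 0 / V _: fires at position(s) 3, 8: gelivubu
surface: gelivubu


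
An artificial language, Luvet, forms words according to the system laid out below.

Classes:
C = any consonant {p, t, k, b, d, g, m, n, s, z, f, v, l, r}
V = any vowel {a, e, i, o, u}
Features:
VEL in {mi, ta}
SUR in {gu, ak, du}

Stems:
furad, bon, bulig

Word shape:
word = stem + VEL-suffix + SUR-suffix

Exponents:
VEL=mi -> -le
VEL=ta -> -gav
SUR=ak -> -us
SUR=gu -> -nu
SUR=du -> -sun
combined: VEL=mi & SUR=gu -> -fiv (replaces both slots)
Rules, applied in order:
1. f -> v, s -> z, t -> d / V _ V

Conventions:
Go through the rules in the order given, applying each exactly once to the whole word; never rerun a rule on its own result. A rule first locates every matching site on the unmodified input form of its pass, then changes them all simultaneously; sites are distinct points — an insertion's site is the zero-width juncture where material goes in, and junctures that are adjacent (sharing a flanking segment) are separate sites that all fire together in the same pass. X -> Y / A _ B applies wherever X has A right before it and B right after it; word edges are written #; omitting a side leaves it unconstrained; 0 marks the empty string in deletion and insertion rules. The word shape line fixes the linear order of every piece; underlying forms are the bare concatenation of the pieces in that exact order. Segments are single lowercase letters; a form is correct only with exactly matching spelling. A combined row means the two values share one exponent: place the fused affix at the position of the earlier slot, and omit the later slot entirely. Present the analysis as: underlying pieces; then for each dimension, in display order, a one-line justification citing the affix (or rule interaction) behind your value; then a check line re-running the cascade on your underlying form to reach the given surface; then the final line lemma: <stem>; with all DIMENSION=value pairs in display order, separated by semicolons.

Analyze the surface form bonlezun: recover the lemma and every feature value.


underlying: bon-le-sun
VEL=mi - signalled by the affix -le
SUR=du - signalled by the affix -sun
check: bonlesun -> bonlezun
lemma: bon; VEL=mi; SUR=du


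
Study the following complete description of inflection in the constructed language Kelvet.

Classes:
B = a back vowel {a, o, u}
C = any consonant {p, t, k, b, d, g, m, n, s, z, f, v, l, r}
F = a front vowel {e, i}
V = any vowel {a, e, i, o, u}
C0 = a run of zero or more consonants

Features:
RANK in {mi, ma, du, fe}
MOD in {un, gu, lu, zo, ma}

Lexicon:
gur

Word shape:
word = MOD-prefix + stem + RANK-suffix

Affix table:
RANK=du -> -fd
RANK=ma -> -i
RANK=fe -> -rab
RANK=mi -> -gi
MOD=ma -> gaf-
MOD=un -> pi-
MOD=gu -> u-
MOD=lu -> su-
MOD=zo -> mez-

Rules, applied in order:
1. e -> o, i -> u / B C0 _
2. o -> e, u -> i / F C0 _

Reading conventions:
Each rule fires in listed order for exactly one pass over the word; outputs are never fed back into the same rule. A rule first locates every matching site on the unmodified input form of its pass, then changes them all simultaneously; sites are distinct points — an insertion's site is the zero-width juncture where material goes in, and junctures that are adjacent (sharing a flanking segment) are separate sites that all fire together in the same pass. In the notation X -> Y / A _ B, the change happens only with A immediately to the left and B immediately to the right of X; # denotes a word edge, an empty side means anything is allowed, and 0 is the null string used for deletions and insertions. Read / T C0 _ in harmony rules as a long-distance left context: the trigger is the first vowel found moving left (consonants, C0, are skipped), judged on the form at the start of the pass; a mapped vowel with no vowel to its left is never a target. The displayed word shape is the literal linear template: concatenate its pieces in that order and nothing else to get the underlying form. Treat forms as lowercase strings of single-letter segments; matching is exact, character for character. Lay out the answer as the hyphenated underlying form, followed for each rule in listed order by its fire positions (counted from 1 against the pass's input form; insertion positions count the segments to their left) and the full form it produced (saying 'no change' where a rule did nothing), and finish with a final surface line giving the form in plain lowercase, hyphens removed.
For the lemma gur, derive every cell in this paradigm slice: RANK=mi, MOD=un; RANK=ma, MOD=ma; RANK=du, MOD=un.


cell RANK=mi, MOD=un:
underlying: pi-gur-gi
1. e -> o, i -> u / B C0 _: fires at position(s) 7: pigurgu
2. o -> e, u -> i / F C0 _: fires at position(s) 4: pigirgu
surface: pigirgu

cell RANK=ma, MOD=ma:
underlying: gaf-gur-i
1. e -> o, i -> u / B C0 _: fires at position(s) 7: gafguru
2. o -> e, u -> i / F C0 _: no change
surface: gafguru

cell RANK=du, MOD=un:
underlying: pi-gur-fd
1. e -> o, i -> u / B C0 _: no change
2. o -> e, u -> i / F C0 _: fires at position(s) 4: pigirfd
surface: pigirfd
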